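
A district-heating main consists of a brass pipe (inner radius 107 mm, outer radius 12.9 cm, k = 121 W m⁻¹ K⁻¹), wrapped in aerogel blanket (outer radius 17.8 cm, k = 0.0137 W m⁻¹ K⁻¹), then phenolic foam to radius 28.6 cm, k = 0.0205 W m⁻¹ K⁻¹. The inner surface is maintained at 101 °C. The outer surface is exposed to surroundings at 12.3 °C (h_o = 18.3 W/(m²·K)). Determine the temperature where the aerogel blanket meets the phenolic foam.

Series thermal resistances, inner to outer:
  R'_brass = ln(0.129/0.107)/(2πk) = 0.1870/(2π·121) = 2.459×10^-4 m·K/W
  R'_aerogel blanket = ln(0.178/0.129)/(2πk) = 0.3220/(2π·0.0137) = 3.740 m·K/W
  R'_phenolic foam = ln(0.286/0.178)/(2πk) = 0.4742/(2π·0.0205) = 3.682 m·K/W
  R'_conv,out = 1/(2πr h) = 1/(2π·0.286·18.3) = 0.03041 m·K/W
ΣR = 2.459×10^-4 + 3.740 + 3.682 + 0.03041 = 7.453 m·K/W
Q' = ΔT/ΣR = (101 °C − 12.3 °C)/7.453 = 11.90 W/m
From the inner boundary to the aerogel blanket/phenolic foam interface, ΣR_partial = 3.740 m·K/W.
T_interface = T_in − Q'·ΣR_partial = 101 °C − (11.90)(3.740) = 56.5 °C

T = 56.5 °C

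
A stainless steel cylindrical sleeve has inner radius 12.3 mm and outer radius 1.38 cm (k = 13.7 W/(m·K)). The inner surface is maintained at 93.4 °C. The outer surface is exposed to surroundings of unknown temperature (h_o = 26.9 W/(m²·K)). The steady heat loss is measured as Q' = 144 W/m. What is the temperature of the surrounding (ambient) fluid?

T_out = 31.5 °C

Series resistances:
  R'_stainless steel = ln(0.0138/0.0123)/(2πk) = 0.1151/(2π·13.7) = 0.001337 m·K/W
  R'_conv,out = 1/(2πr h) = 1/(2π·0.0138·26.9) = 0.4287 m·K/W
ΣR = 0.4301 m·K/W
ΔT = Q'·ΣR = 144 × 0.4301 = 61.93 K
Heat flows outward, so T_out = T_in − ΔT = 93.4 − 61.93 = 31.5 °C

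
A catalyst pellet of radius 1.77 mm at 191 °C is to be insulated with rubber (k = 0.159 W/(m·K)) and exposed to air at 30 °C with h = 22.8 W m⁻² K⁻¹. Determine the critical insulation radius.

r_cr = 1.39 cm

For a sphere, r_cr = 2k_ins/h = 2·0.159/22.8 = 0.0139 m = 1.39 cm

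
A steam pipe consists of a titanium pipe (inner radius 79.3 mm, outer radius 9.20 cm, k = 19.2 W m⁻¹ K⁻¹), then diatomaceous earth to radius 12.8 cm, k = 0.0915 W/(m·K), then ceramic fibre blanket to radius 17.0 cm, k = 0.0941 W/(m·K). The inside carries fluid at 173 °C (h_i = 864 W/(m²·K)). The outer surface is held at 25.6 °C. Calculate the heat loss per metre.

Resistance network (inner→outer):
  R'_conv,in = 1/(2πr h) = 1/(2π·0.0793·864) = 0.002323 m·K/W
  R'_titanium = ln(0.0920/0.0793)/(2πk) = 0.1486/(2π·19.2) = 0.001231 m·K/W
  R'_diatomaceous earth = ln(0.128/0.0920)/(2πk) = 0.3302/(2π·0.0915) = 0.5744 m·K/W
  R'_ceramic fibre blanket = ln(0.170/0.128)/(2πk) = 0.2838/(2π·0.0941) = 0.4799 m·K/W
ΣR = 0.002323 + 0.001231 + 0.5744 + 0.4799 = 1.058 m·K/W
Q' = ΔT/ΣR = (173 °C − 25.6 °C)/1.058 = 139 W/m

Q' = 139 W/m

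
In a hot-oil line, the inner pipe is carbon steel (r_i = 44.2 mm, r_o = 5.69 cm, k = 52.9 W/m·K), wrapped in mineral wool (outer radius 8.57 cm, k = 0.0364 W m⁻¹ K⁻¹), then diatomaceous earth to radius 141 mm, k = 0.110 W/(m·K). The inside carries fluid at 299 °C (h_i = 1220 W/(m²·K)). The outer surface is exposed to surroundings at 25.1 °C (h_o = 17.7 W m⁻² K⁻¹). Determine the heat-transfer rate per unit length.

Treat each layer as a resistance in series:
  R'_conv,in = 1/(2πr h) = 1/(2π·0.0442·1220) = 0.002951 m·K/W
  R'_carbon steel = ln(0.0569/0.0442)/(2πk) = 0.2526/(2π·52.9) = 7.599×10^-4 m·K/W
  R'_mineral wool = ln(0.0857/0.0569)/(2πk) = 0.4096/(2π·0.0364) = 1.791 m·K/W
  R'_diatomaceous earth = ln(0.141/0.0857)/(2πk) = 0.4979/(2π·0.110) = 0.7204 m·K/W
  R'_conv,out = 1/(2πr h) = 1/(2π·0.141·17.7) = 0.06377 m·K/W
ΣR = 0.002951 + 7.599×10^-4 + 1.791 + 0.7204 + 0.06377 = 2.579 m·K/W
Q' = ΔT/ΣR = (299 °C − 25.1 °C)/2.579 = 106 W/m

Q' = 106 W/m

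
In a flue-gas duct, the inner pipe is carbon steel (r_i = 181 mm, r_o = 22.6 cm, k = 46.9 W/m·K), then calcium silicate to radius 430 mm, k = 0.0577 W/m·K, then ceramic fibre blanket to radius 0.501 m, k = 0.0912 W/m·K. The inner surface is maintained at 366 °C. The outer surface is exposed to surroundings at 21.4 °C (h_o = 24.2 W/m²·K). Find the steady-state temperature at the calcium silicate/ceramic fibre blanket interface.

Series thermal resistances, inner to outer:
  R'_carbon steel = ln(0.226/0.181)/(2πk) = 0.2220/(2π·46.9) = 7.535×10^-4 m·K/W
  R'_calcium silicate = ln(0.430/0.226)/(2πk) = 0.6433/(2π·0.0577) = 1.774 m·K/W
  R'_ceramic fibre blanket = ln(0.501/0.430)/(2πk) = 0.1528/(2π·0.0912) = 0.2667 m·K/W
  R'_conv,out = 1/(2πr h) = 1/(2π·0.501·24.2) = 0.01313 m·K/W
ΣR = 7.535×10^-4 + 1.774 + 0.2667 + 0.01313 = 2.055 m·K/W
Q' = ΔT/ΣR = (366 °C − 21.4 °C)/2.055 = 167.7 W/m
From the inner boundary to the calcium silicate/ceramic fibre blanket interface, ΣR_partial = 1.775 m·K/W.
T_interface = T_in − Q'·ΣR_partial = 366 °C − (167.7)(1.775) = 68.3 °C

T = 68.3 °C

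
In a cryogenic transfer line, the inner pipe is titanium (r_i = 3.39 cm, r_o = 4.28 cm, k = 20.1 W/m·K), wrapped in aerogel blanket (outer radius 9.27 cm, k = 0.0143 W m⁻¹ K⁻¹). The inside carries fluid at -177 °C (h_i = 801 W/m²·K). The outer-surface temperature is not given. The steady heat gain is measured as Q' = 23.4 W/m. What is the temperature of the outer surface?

Sum the resistances:
  R'_conv,in = 1/(2πr h) = 1/(2π·0.0339·801) = 0.005861 m·K/W
  R'_titanium = ln(0.0428/0.0339)/(2πk) = 0.2331/(2π·20.1) = 0.001846 m·K/W
  R'_aerogel blanket = ln(0.0927/0.0428)/(2πk) = 0.7728/(2π·0.0143) = 8.601 m·K/W
ΣR = 8.609 m·K/W
ΔT = Q'·ΣR = 23.4 × 8.609 = 201.5 K
Heat flows inward, so T_out = T_in + ΔT = -177 + 201.5 = 24.5 °C

T_out = 24.5 °C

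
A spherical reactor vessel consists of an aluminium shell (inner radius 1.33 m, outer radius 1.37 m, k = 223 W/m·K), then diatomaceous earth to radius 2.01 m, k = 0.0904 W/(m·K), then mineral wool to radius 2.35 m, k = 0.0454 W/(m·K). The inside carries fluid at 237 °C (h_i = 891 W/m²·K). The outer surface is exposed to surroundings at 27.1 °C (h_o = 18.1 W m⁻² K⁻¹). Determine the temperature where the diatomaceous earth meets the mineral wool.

Series thermal resistances, inner to outer:
  R_conv,in = 1/(4πr²h) = 1/(4π·1.33²·891) = 5.049×10^-5 K/W
  R_aluminium = (1/1.33 − 1/1.37)/(4πk) = 0.02195/(4π·223) = 7.834×10^-6 K/W
  R_diatomaceous earth = (1/1.37 − 1/2.01)/(4πk) = 0.2324/(4π·0.0904) = 0.2046 K/W
  R_mineral wool = (1/2.01 − 1/2.35)/(4πk) = 0.07198/(4π·0.0454) = 0.1262 K/W
  R_conv,out = 1/(4πr²h) = 1/(4π·2.35²·18.1) = 7.961×10^-4 K/W
ΣR = 5.049×10^-5 + 7.834×10^-6 + 0.2046 + 0.1262 + 7.961×10^-4 = 0.3317 K/W
Q = ΔT/ΣR = (237 °C − 27.1 °C)/0.3317 = 632.8 W
From the inner boundary to the diatomaceous earth/mineral wool interface, ΣR_partial = 0.2047 K/W.
T_interface = T_in − Q·ΣR_partial = 237 °C − (632.8)(0.2047) = 107 °C

T = 107 °C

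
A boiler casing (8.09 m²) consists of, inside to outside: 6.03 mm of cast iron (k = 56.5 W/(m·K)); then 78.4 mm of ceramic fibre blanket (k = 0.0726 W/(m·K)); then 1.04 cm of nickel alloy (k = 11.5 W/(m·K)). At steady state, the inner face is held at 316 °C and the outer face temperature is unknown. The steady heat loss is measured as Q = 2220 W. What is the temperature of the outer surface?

Series resistances:
  R_cast iron = L/(kA) = 0.00603/(56.5·8.09) = 1.319×10^-5 K/W
  R_ceramic fibre blanket = L/(kA) = 0.0784/(0.0726·8.09) = 0.1335 K/W
  R_nickel alloy = L/(kA) = 0.0104/(11.5·8.09) = 1.118×10^-4 K/W
ΣR = 0.1336 K/W
ΔT = Q·ΣR = 2220 × 0.1336 = 296.6 K
Heat flows outward, so T_out = T_in − ΔT = 316 − 296.6 = 19.4 °C

T_out = 19.4 °C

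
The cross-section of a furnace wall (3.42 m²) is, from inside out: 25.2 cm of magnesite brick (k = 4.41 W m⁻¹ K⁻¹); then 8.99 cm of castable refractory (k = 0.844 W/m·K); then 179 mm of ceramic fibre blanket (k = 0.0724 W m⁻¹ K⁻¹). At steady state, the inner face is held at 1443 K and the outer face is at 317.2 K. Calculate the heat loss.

Q = 1460 W

Resistance network (inner→outer):
  R_magnesite brick = L/(kA) = 0.252/(4.41·3.42) = 0.01671 K/W
  R_castable refractory = L/(kA) = 0.0899/(0.844·3.42) = 0.03115 K/W
  R_ceramic fibre blanket = L/(kA) = 0.179/(0.0724·3.42) = 0.7229 K/W
ΣR = 0.01671 + 0.03115 + 0.7229 = 0.7708 K/W
Q = ΔT/ΣR = (1443 K − 317.2 K)/0.7708 = 1460 W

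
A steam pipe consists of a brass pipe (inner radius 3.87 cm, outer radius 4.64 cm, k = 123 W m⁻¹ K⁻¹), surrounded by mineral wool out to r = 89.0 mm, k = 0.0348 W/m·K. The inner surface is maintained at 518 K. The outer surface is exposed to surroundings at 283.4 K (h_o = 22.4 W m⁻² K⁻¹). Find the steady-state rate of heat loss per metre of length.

Q' = 76.7 W/m

Treat each layer as a resistance in series:
  R'_brass = ln(0.0464/0.0387)/(2πk) = 0.1815/(2π·123) = 2.348×10^-4 m·K/W
  R'_mineral wool = ln(0.0890/0.0464)/(2πk) = 0.6513/(2π·0.0348) = 2.979 m·K/W
  R'_conv,out = 1/(2πr h) = 1/(2π·0.0890·22.4) = 0.07983 m·K/W
ΣR = 2.348×10^-4 + 2.979 + 0.07983 = 3.059 m·K/W
Q' = ΔT/ΣR = (518 K − 283.4 K)/3.059 = 76.7 W/m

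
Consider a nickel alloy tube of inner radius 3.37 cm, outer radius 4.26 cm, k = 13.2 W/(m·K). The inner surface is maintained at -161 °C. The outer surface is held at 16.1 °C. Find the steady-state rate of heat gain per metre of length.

Q' = 2πk·ΔT/ln(r₂/r₁) = 2π × 13.2 × 177.1 / ln(0.0426/0.0337) = 62700 W/m

Q' = 62700 W/m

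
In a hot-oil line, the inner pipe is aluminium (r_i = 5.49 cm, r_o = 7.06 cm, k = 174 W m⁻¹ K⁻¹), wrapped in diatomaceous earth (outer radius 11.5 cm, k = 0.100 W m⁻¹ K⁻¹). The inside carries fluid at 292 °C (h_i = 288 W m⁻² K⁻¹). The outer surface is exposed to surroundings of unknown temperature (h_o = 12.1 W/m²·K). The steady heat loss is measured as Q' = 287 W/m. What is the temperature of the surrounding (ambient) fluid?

T_out = 33.4 °C

Sum the resistances:
  R'_conv,in = 1/(2πr h) = 1/(2π·0.0549·288) = 0.01007 m·K/W
  R'_aluminium = ln(0.0706/0.0549)/(2πk) = 0.2515/(2π·174) = 2.301×10^-4 m·K/W
  R'_diatomaceous earth = ln(0.115/0.0706)/(2πk) = 0.4879/(2π·0.100) = 0.7765 m·K/W
  R'_conv,out = 1/(2πr h) = 1/(2π·0.115·12.1) = 0.1144 m·K/W
ΣR = 0.9012 m·K/W
ΔT = Q'·ΣR = 287 × 0.9012 = 258.6 K
Heat flows outward, so T_out = T_in − ΔT = 292 − 258.6 = 33.4 °C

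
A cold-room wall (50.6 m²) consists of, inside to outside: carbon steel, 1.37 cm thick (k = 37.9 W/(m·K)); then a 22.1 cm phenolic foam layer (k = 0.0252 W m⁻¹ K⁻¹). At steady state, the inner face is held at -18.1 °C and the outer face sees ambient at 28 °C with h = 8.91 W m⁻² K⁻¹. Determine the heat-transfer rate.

Series thermal resistances, inner to outer:
  R_carbon steel = L/(kA) = 0.0137/(37.9·50.6) = 7.144×10^-6 K/W
  R_phenolic foam = L/(kA) = 0.221/(0.0252·50.6) = 0.1733 K/W
  R_conv,out = 1/(hA) = 1/(8.91·50.6) = 0.002218 K/W
ΣR = 7.144×10^-6 + 0.1733 + 0.002218 = 0.1755 K/W
Q = ΔT/ΣR = (-18.1 °C − 28 °C)/0.1755 = -263 W
(Negative Q ⇒ heat flows inward; heat gain = 263 W.)

Q = 263 W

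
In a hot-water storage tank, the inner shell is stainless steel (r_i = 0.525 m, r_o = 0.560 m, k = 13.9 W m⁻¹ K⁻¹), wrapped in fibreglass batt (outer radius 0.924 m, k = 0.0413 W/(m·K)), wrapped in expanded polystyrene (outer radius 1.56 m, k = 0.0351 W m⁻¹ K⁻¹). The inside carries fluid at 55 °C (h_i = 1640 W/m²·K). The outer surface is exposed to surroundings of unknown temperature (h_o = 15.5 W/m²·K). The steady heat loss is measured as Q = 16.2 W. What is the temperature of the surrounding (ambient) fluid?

T_out = 16.8 °C

Series resistances:
  R_conv,in = 1/(4πr²h) = 1/(4π·0.525²·1640) = 1.760×10^-4 K/W
  R_stainless steel = (1/0.525 − 1/0.560)/(4πk) = 0.1190/(4π·13.9) = 6.815×10^-4 K/W
  R_fibreglass batt = (1/0.560 − 1/0.924)/(4πk) = 0.7035/(4π·0.0413) = 1.355 K/W
  R_expanded polystyrene = (1/0.924 − 1/1.56)/(4πk) = 0.4412/(4π·0.0351) = 1.000 K/W
  R_conv,out = 1/(4πr²h) = 1/(4π·1.56²·15.5) = 0.002110 K/W
ΣR = 2.359 K/W
ΔT = Q·ΣR = 16.2 × 2.359 = 38.22 K
Heat flows outward, so T_out = T_in − ΔT = 55 − 38.22 = 16.8 °C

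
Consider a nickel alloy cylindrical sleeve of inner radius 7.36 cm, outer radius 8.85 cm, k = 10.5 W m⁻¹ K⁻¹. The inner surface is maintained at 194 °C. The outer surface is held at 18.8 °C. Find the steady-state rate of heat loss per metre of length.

Q' = 62700 W/m

Q' = 2πk·ΔT/ln(r₂/r₁) = 2π × 10.5 × 175.2 / ln(0.0885/0.0736) = 62700 W/m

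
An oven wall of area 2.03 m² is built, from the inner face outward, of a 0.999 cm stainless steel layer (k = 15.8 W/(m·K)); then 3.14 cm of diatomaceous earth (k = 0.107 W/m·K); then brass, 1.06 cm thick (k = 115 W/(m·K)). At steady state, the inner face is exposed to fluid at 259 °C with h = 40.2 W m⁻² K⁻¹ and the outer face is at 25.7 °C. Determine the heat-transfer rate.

Resistance network (inner→outer):
  R_conv,in = 1/(hA) = 1/(40.2·2.03) = 0.01225 K/W
  R_stainless steel = L/(kA) = 0.00999/(15.8·2.03) = 3.115×10^-4 K/W
  R_diatomaceous earth = L/(kA) = 0.0314/(0.107·2.03) = 0.1446 K/W
  R_brass = L/(kA) = 0.0106/(115·2.03) = 4.541×10^-5 K/W
ΣR = 0.01225 + 3.115×10^-4 + 0.1446 + 4.541×10^-5 = 0.1572 K/W
Q = ΔT/ΣR = (259 °C − 25.7 °C)/0.1572 = 1480 W

Q = 1480 W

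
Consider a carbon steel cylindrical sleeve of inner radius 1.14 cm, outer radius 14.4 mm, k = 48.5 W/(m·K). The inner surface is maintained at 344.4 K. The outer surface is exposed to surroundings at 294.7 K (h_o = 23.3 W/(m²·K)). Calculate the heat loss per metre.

Q' = 105 W/m

Resistance network (inner→outer):
  R'_carbon steel = ln(0.0144/0.0114)/(2πk) = 0.2336/(2π·48.5) = 7.666×10^-4 m·K/W
  R'_conv,out = 1/(2πr h) = 1/(2π·0.0144·23.3) = 0.4744 m·K/W
ΣR = 7.666×10^-4 + 0.4744 = 0.4752 m·K/W
Q' = ΔT/ΣR = (344.4 K − 294.7 K)/0.4752 = 105 W/m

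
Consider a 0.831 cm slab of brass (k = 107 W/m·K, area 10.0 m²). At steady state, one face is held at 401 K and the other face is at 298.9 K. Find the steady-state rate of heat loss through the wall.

Q = 13100 kW

Q = kA·ΔT/L = 107 × 10.0 × |401 K − 298.9 K| / 0.00831 = 1.31×10^7 W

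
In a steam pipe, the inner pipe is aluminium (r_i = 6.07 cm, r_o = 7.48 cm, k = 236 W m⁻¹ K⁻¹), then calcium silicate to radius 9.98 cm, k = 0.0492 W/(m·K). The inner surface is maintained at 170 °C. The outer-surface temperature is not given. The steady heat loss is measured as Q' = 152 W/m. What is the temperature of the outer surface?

T_out = 28.2 °C

Series resistances:
  R'_aluminium = ln(0.0748/0.0607)/(2πk) = 0.2089/(2π·236) = 1.409×10^-4 m·K/W
  R'_calcium silicate = ln(0.0998/0.0748)/(2πk) = 0.2884/(2π·0.0492) = 0.9328 m·K/W
ΣR = 0.9329 m·K/W
ΔT = Q'·ΣR = 152 × 0.9329 = 141.8 K
Heat flows outward, so T_out = T_in − ΔT = 170 − 141.8 = 28.2 °C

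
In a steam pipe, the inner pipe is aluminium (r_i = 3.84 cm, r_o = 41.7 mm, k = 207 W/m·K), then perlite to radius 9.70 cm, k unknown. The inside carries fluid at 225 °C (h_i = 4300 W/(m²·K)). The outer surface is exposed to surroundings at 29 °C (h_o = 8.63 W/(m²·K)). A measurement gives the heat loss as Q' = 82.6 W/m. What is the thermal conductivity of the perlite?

k = 0.0616 W/m·K

ΣR = ΔT/Q' = |225 − 29|/82.6 = 2.373 m·K/W
Known resistances:
  R'_conv,in = 1/(2πr h) = 1/(2π·0.0384·4300) = 9.639×10^-4 m·K/W
  R'_aluminium = ln(0.0417/0.0384)/(2πk) = 0.08244/(2π·207) = 6.339×10^-5 m·K/W
  R'_conv,out = 1/(2πr h) = 1/(2π·0.0970·8.63) = 0.1901 m·K/W
R_perlite = ΣR − ΣR_known = 2.373 − 0.1911 = 2.182 m·K/W
ln(r₂/r₁)/(2πk) = 2.182 ⇒ k = 0.8442/(2π·2.182) = 0.0616 W/m·K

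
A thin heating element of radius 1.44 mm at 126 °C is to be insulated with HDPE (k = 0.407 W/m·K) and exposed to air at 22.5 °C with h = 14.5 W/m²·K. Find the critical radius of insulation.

For a cylinder, r_cr = k_ins/h = 0.407/14.5 = 0.0281 m = 2.81 cm

r_cr = 2.81 cm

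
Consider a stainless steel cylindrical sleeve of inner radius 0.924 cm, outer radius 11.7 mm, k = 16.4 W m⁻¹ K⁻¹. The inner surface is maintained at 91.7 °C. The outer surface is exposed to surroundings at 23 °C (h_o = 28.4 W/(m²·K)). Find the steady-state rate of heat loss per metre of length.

Q' = 143 W/m

Treat each layer as a resistance in series:
  R'_stainless steel = ln(0.0117/0.00924)/(2πk) = 0.2360/(2π·16.4) = 0.002291 m·K/W
  R'_conv,out = 1/(2πr h) = 1/(2π·0.0117·28.4) = 0.4790 m·K/W
ΣR = 0.002291 + 0.4790 = 0.4813 m·K/W
Q' = ΔT/ΣR = (91.7 °C − 23 °C)/0.4813 = 143 W/m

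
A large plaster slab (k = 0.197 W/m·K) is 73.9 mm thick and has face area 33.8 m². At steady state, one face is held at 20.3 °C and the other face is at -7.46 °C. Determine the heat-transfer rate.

Q = kA·ΔT/L = 0.197 × 33.8 × |20.3 °C − -7.46 °C| / 0.0739 = 2500 W

Q = 2500 W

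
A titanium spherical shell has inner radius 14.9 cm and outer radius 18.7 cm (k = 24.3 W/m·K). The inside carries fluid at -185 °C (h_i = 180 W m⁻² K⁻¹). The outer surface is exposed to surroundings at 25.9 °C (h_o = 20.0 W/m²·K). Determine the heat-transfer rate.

Series thermal resistances, inner to outer:
  R_conv,in = 1/(4πr²h) = 1/(4π·0.149²·180) = 0.01991 K/W
  R_titanium = (1/0.149 − 1/0.187)/(4πk) = 1.364/(4π·24.3) = 0.004466 K/W
  R_conv,out = 1/(4πr²h) = 1/(4π·0.187²·20.0) = 0.1138 K/W
ΣR = 0.01991 + 0.004466 + 0.1138 = 0.1382 K/W
Q = ΔT/ΣR = (-185 °C − 25.9 °C)/0.1382 = -1530 W
(Negative Q ⇒ heat flows inward; heat gain = 1530 W.)

Q = 1530 W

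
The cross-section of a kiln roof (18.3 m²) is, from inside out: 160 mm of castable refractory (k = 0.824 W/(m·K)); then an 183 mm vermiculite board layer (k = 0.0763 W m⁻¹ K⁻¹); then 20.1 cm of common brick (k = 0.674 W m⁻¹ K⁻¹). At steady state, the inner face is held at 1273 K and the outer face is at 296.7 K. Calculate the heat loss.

Resistance network (inner→outer):
  R_castable refractory = L/(kA) = 0.160/(0.824·18.3) = 0.01061 K/W
  R_vermiculite board = L/(kA) = 0.183/(0.0763·18.3) = 0.1311 K/W
  R_common brick = L/(kA) = 0.201/(0.674·18.3) = 0.01630 K/W
ΣR = 0.01061 + 0.1311 + 0.01630 = 0.1580 K/W
Q = ΔT/ΣR = (1273 K − 296.7 K)/0.1580 = 6180 W

Q = 6.18 kW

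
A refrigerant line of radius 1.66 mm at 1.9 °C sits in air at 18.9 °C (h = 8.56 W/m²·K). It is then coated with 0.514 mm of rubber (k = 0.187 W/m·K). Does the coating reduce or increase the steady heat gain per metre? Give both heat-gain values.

Critical radius for a cylinder: r_cr = k/h = 0.0218 m = 2.18 cm.
Outer radius after coating: r₂ = 0.00166 + 5.14×10^-4 = 0.002174 m.
Since r₁ < r_cr and r₂ ≤ r_cr, the coating moves toward the maximum at r_cr — heat gain rises.
Bare: R = 1/(2πr₁h) = 11.20 m·K/W; Q = 17/11.20 = 1.52 W/m.
Coated: R = R_cond + R_conv = 8.782 m·K/W; Q = 17/8.782 = 1.94 W/m.

increases: 1.52 → 1.94 W/m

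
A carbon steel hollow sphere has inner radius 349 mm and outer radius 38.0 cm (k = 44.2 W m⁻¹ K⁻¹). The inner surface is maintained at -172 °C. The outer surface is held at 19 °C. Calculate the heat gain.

Q = 4πk·ΔT/(1/r₁ − 1/r₂) = 4π × 44.2 × 191 / (1/0.349 − 1/0.380) = 4.54×10^5 W

Q = 4.54×10^5 W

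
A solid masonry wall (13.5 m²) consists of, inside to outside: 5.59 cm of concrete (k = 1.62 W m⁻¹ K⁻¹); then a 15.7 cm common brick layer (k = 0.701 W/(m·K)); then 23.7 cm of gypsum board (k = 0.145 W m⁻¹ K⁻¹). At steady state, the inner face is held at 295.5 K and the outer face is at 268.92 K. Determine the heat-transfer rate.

Q = 190 W

Resistance network (inner→outer):
  R_concrete = L/(kA) = 0.0559/(1.62·13.5) = 0.002556 K/W
  R_common brick = L/(kA) = 0.157/(0.701·13.5) = 0.01659 K/W
  R_gypsum board = L/(kA) = 0.237/(0.145·13.5) = 0.1211 K/W
ΣR = 0.002556 + 0.01659 + 0.1211 = 0.1402 K/W
Q = ΔT/ΣR = (295.5 K − 268.92 K)/0.1402 = 190 W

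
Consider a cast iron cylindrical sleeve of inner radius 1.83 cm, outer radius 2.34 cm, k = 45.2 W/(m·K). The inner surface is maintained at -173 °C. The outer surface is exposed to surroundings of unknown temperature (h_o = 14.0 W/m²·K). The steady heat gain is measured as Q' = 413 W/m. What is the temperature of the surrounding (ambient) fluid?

T_out = 28.0 °C

Sum the resistances:
  R'_cast iron = ln(0.0234/0.0183)/(2πk) = 0.2458/(2π·45.2) = 8.656×10^-4 m·K/W
  R'_conv,out = 1/(2πr h) = 1/(2π·0.0234·14.0) = 0.4858 m·K/W
ΣR = 0.4867 m·K/W
ΔT = Q'·ΣR = 413 × 0.4867 = 201.0 K
Heat flows inward, so T_out = T_in + ΔT = -173 + 201.0 = 28.0 °C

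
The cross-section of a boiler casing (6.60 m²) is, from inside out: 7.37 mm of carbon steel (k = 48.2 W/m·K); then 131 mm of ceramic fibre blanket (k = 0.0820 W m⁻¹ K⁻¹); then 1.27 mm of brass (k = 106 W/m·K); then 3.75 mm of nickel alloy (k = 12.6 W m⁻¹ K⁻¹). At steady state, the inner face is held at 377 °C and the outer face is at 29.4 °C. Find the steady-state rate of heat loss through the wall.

Q = 1440 W

Treat each layer as a resistance in series:
  R_carbon steel = L/(kA) = 0.00737/(48.2·6.60) = 2.317×10^-5 K/W
  R_ceramic fibre blanket = L/(kA) = 0.131/(0.0820·6.60) = 0.2421 K/W
  R_brass = L/(kA) = 0.00127/(106·6.60) = 1.815×10^-6 K/W
  R_nickel alloy = L/(kA) = 0.00375/(12.6·6.60) = 4.509×10^-5 K/W
ΣR = 2.317×10^-5 + 0.2421 + 1.815×10^-6 + 4.509×10^-5 = 0.2422 K/W
Q = ΔT/ΣR = (377 °C − 29.4 °C)/0.2422 = 1440 W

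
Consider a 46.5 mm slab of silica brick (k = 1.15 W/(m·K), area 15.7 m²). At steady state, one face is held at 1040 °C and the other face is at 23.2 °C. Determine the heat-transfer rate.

Q = kA·ΔT/L = 1.15 × 15.7 × |1040 °C − 23.2 °C| / 0.0465 = 3.95×10^5 W

Q = 395 kW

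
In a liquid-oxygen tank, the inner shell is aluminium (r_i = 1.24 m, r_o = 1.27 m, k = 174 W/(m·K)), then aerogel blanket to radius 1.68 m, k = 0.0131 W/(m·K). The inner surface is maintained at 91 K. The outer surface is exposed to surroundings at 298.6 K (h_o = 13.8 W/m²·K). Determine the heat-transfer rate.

Q = 178 W

Series thermal resistances, inner to outer:
  R_aluminium = (1/1.24 − 1/1.27)/(4πk) = 0.01905/(4π·174) = 8.712×10^-6 K/W
  R_aerogel blanket = (1/1.27 − 1/1.68)/(4πk) = 0.1922/(4π·0.0131) = 1.167 K/W
  R_conv,out = 1/(4πr²h) = 1/(4π·1.68²·13.8) = 0.002043 K/W
ΣR = 8.712×10^-6 + 1.167 + 0.002043 = 1.169 K/W
Q = ΔT/ΣR = (91 K − 298.6 K)/1.169 = -178 W
(Negative Q ⇒ heat flows inward; heat gain = 178 W.)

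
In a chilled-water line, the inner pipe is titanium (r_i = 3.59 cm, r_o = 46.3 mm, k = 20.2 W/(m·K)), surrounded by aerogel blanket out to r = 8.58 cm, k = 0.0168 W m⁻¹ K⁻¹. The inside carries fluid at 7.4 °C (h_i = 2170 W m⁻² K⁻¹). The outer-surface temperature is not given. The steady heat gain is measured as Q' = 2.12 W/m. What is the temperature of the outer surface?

T_out = 19.8 °C

Sum the resistances:
  R'_conv,in = 1/(2πr h) = 1/(2π·0.0359·2170) = 0.002043 m·K/W
  R'_titanium = ln(0.0463/0.0359)/(2πk) = 0.2544/(2π·20.2) = 0.002004 m·K/W
  R'_aerogel blanket = ln(0.0858/0.0463)/(2πk) = 0.6169/(2π·0.0168) = 5.844 m·K/W
ΣR = 5.848 m·K/W
ΔT = Q'·ΣR = 2.12 × 5.848 = 12.40 K
Heat flows inward, so T_out = T_in + ΔT = 7.4 + 12.40 = 19.8 °C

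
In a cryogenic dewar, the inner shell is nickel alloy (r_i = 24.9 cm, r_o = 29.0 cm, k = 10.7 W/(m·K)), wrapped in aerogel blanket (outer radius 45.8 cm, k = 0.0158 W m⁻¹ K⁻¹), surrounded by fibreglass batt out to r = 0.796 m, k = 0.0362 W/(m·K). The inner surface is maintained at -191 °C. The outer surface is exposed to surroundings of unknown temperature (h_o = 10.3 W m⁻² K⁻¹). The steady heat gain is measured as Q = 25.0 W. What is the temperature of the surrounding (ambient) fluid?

Series resistances:
  R_nickel alloy = (1/0.249 − 1/0.290)/(4πk) = 0.5678/(4π·10.7) = 0.004223 K/W
  R_aerogel blanket = (1/0.290 − 1/0.458)/(4πk) = 1.265/(4π·0.0158) = 6.371 K/W
  R_fibreglass batt = (1/0.458 − 1/0.796)/(4πk) = 0.9271/(4π·0.0362) = 2.038 K/W
  R_conv,out = 1/(4πr²h) = 1/(4π·0.796²·10.3) = 0.01219 K/W
ΣR = 8.425 K/W
ΔT = Q·ΣR = 25.0 × 8.425 = 210.6 K
Heat flows inward, so T_out = T_in + ΔT = -191 + 210.6 = 19.6 °C

T_out = 19.6 °C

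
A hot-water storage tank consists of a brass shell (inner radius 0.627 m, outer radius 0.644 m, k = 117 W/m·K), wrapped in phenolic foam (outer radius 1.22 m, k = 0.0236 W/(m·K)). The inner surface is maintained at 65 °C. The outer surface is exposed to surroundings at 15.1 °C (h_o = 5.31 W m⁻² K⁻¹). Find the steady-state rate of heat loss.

Treat each layer as a resistance in series:
  R_brass = (1/0.627 − 1/0.644)/(4πk) = 0.04210/(4π·117) = 2.864×10^-5 K/W
  R_phenolic foam = (1/0.644 − 1/1.22)/(4πk) = 0.7331/(4π·0.0236) = 2.472 K/W
  R_conv,out = 1/(4πr²h) = 1/(4π·1.22²·5.31) = 0.01007 K/W
ΣR = 2.864×10^-5 + 2.472 + 0.01007 = 2.482 K/W
Q = ΔT/ΣR = (65 °C − 15.1 °C)/2.482 = 20.1 W

Q = 20.1 W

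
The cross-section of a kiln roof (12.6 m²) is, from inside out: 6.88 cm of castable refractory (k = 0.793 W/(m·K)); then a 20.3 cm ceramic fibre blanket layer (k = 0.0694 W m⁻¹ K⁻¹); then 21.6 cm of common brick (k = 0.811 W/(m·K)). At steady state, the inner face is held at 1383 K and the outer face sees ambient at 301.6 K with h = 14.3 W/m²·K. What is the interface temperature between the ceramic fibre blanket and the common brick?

T = 410 K

Series thermal resistances, inner to outer:
  R_castable refractory = L/(kA) = 0.0688/(0.793·12.6) = 0.006886 K/W
  R_ceramic fibre blanket = L/(kA) = 0.203/(0.0694·12.6) = 0.2321 K/W
  R_common brick = L/(kA) = 0.216/(0.811·12.6) = 0.02114 K/W
  R_conv,out = 1/(hA) = 1/(14.3·12.6) = 0.005550 K/W
ΣR = 0.006886 + 0.2321 + 0.02114 + 0.005550 = 0.2657 K/W
Q = ΔT/ΣR = (1383 K − 301.6 K)/0.2657 = 4070 W
From the inner boundary to the ceramic fibre blanket/common brick interface, ΣR_partial = 0.2390 K/W.
T_interface = T_in − Q·ΣR_partial = 1383 K − (4070)(0.2390) = 410 K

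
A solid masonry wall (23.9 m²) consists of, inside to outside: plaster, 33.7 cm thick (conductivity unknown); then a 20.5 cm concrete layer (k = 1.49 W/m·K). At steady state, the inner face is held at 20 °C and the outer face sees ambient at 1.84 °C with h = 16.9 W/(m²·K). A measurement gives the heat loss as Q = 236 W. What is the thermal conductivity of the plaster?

k = 0.205 W/m·K

ΣR = ΔT/Q = |20 − 1.84|/236 = 0.07695 K/W
Known resistances:
  R_concrete = L/(kA) = 0.205/(1.49·23.9) = 0.005757 K/W
  R_conv,out = 1/(hA) = 1/(16.9·23.9) = 0.002476 K/W
R_plaster = ΣR − ΣR_known = 0.07695 − 0.008233 = 0.06872 K/W
L/(kA) = 0.06872 ⇒ k = 0.337/(0.06872·23.9) = 0.205 W/m·K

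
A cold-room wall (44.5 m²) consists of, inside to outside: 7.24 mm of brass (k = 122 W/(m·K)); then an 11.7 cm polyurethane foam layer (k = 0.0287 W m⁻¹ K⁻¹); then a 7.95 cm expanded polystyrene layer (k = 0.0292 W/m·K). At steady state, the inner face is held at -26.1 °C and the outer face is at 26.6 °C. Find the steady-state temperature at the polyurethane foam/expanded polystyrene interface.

Treat each layer as a resistance in series:
  R_brass = L/(kA) = 0.00724/(122·44.5) = 1.334×10^-6 K/W
  R_polyurethane foam = L/(kA) = 0.117/(0.0287·44.5) = 0.09161 K/W
  R_expanded polystyrene = L/(kA) = 0.0795/(0.0292·44.5) = 0.06118 K/W
ΣR = 1.334×10^-6 + 0.09161 + 0.06118 = 0.1528 K/W
Q = ΔT/ΣR = (-26.1 °C − 26.6 °C)/0.1528 = -344.9 W
From the inner boundary to the polyurethane foam/expanded polystyrene interface, ΣR_partial = 0.09161 K/W.
T_interface = T_in − Q·ΣR_partial = -26.1 °C − (-344.9)(0.09161) = 5.50 °C

T = 5.50 °C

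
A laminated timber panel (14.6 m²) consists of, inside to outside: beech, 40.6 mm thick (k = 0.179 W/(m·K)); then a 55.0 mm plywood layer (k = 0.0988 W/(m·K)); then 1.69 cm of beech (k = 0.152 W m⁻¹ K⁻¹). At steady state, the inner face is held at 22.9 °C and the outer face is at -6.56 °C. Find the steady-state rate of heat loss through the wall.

Treat each layer as a resistance in series:
  R_beech = L/(kA) = 0.0406/(0.179·14.6) = 0.01554 K/W
  R_plywood = L/(kA) = 0.0550/(0.0988·14.6) = 0.03813 K/W
  R_beech = L/(kA) = 0.0169/(0.152·14.6) = 0.007615 K/W
ΣR = 0.01554 + 0.03813 + 0.007615 = 0.06128 K/W
Q = ΔT/ΣR = (22.9 °C − -6.56 °C)/0.06128 = 481 W

Q = 481 W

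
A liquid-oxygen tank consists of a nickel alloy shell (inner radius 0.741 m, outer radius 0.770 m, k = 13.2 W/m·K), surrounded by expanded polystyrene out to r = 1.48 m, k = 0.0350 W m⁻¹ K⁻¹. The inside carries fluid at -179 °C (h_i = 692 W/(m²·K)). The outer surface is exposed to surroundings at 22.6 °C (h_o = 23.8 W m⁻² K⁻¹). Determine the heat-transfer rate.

Q = 142 W

Resistance network (inner→outer):
  R_conv,in = 1/(4πr²h) = 1/(4π·0.741²·692) = 2.094×10^-4 K/W
  R_nickel alloy = (1/0.741 − 1/0.770)/(4πk) = 0.05083/(4π·13.2) = 3.064×10^-4 K/W
  R_expanded polystyrene = (1/0.770 − 1/1.48)/(4πk) = 0.6230/(4π·0.0350) = 1.417 K/W
  R_conv,out = 1/(4πr²h) = 1/(4π·1.48²·23.8) = 0.001526 K/W
ΣR = 2.094×10^-4 + 3.064×10^-4 + 1.417 + 0.001526 = 1.419 K/W
Q = ΔT/ΣR = (-179 °C − 22.6 °C)/1.419 = -142 W
(Negative Q ⇒ heat flows inward; heat gain = 142 W.)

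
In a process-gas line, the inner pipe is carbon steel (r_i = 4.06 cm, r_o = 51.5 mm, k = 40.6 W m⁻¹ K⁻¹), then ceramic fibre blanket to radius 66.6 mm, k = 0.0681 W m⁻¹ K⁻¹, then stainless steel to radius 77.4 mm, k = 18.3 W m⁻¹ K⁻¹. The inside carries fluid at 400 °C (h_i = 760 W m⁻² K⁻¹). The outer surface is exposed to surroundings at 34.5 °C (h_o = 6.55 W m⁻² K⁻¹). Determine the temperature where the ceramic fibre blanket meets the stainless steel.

T = 159 °C

Series thermal resistances, inner to outer:
  R'_conv,in = 1/(2πr h) = 1/(2π·0.0406·760) = 0.005158 m·K/W
  R'_carbon steel = ln(0.0515/0.0406)/(2πk) = 0.2378/(2π·40.6) = 9.322×10^-4 m·K/W
  R'_ceramic fibre blanket = ln(0.0666/0.0515)/(2πk) = 0.2571/(2π·0.0681) = 0.6009 m·K/W
  R'_stainless steel = ln(0.0774/0.0666)/(2πk) = 0.1503/(2π·18.3) = 0.001307 m·K/W
  R'_conv,out = 1/(2πr h) = 1/(2π·0.0774·6.55) = 0.3139 m·K/W
ΣR = 0.005158 + 9.322×10^-4 + 0.6009 + 0.001307 + 0.3139 = 0.9222 m·K/W
Q' = ΔT/ΣR = (400 °C − 34.5 °C)/0.9222 = 396.3 W/m
From the inner boundary to the ceramic fibre blanket/stainless steel interface, ΣR_partial = 0.6070 m·K/W.
T_interface = T_in − Q'·ΣR_partial = 400 °C − (396.3)(0.6070) = 159 °C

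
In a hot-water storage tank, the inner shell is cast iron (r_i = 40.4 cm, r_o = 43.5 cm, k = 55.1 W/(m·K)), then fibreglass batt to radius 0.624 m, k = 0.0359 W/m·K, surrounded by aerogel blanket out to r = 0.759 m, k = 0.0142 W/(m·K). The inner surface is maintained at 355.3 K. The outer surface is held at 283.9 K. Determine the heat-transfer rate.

Series thermal resistances, inner to outer:
  R_cast iron = (1/0.404 − 1/0.435)/(4πk) = 0.1764/(4π·55.1) = 2.548×10^-4 K/W
  R_fibreglass batt = (1/0.435 − 1/0.624)/(4πk) = 0.6963/(4π·0.0359) = 1.543 K/W
  R_aerogel blanket = (1/0.624 − 1/0.759)/(4πk) = 0.2850/(4π·0.0142) = 1.597 K/W
ΣR = 2.548×10^-4 + 1.543 + 1.597 = 3.140 K/W
Q = ΔT/ΣR = (355.3 K − 283.9 K)/3.140 = 22.7 W

Q = 22.7 W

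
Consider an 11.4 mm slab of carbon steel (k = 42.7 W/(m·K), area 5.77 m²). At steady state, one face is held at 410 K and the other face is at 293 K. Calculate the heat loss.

Q = kA·ΔT/L = 42.7 × 5.77 × |410 K − 293 K| / 0.0114 = 2.53×10^6 W

Q = 2.53×10^6 W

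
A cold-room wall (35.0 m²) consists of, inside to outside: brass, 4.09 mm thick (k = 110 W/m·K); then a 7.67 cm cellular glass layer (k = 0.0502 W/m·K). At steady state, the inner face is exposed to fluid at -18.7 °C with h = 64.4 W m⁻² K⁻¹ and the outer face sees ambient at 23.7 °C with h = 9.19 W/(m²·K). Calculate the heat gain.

Q = 898 W

Resistance network (inner→outer):
  R_conv,in = 1/(hA) = 1/(64.4·35.0) = 4.437×10^-4 K/W
  R_brass = L/(kA) = 0.00409/(110·35.0) = 1.062×10^-6 K/W
  R_cellular glass = L/(kA) = 0.0767/(0.0502·35.0) = 0.04365 K/W
  R_conv,out = 1/(hA) = 1/(9.19·35.0) = 0.003109 K/W
ΣR = 4.437×10^-4 + 1.062×10^-6 + 0.04365 + 0.003109 = 0.04720 K/W
Q = ΔT/ΣR = (-18.7 °C − 23.7 °C)/0.04720 = -898 W
(Negative Q ⇒ heat flows inward; heat gain = 898 W.)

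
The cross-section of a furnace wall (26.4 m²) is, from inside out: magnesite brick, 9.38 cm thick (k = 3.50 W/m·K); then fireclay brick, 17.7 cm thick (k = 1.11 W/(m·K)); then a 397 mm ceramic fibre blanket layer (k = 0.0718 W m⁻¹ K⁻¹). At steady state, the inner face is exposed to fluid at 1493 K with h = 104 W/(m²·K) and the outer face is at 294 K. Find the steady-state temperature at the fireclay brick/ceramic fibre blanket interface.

Series thermal resistances, inner to outer:
  R_conv,in = 1/(hA) = 1/(104·26.4) = 3.642×10^-4 K/W
  R_magnesite brick = L/(kA) = 0.0938/(3.50·26.4) = 0.001015 K/W
  R_fireclay brick = L/(kA) = 0.177/(1.11·26.4) = 0.006040 K/W
  R_ceramic fibre blanket = L/(kA) = 0.397/(0.0718·26.4) = 0.2094 K/W
ΣR = 3.642×10^-4 + 0.001015 + 0.006040 + 0.2094 = 0.2168 K/W
Q = ΔT/ΣR = (1493 K − 294 K)/0.2168 = 5530 W
From the inner boundary to the fireclay brick/ceramic fibre blanket interface, ΣR_partial = 0.007419 K/W.
T_interface = T_in − Q·ΣR_partial = 1493 K − (5530)(0.007419) = 1452 K

T = 1452 K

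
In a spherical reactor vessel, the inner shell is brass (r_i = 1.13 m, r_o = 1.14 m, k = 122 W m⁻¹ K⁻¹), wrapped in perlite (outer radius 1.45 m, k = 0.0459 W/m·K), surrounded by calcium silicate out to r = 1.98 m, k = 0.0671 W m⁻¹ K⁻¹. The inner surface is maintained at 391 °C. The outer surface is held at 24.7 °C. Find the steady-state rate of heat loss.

Q = 673 W

Resistance network (inner→outer):
  R_brass = (1/1.13 − 1/1.14)/(4πk) = 0.007763/(4π·122) = 5.063×10^-6 K/W
  R_perlite = (1/1.14 − 1/1.45)/(4πk) = 0.1875/(4π·0.0459) = 0.3251 K/W
  R_calcium silicate = (1/1.45 − 1/1.98)/(4πk) = 0.1846/(4π·0.0671) = 0.2189 K/W
ΣR = 5.063×10^-6 + 0.3251 + 0.2189 = 0.5440 K/W
Q = ΔT/ΣR = (391 °C − 24.7 °C)/0.5440 = 673 W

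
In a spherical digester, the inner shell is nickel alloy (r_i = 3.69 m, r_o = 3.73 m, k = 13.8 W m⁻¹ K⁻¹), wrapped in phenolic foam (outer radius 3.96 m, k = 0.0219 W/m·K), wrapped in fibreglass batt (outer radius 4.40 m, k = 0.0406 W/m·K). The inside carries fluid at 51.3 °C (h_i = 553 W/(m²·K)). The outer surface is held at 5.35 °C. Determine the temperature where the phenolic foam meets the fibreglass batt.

Series thermal resistances, inner to outer:
  R_conv,in = 1/(4πr²h) = 1/(4π·3.69²·553) = 1.057×10^-5 K/W
  R_nickel alloy = (1/3.69 − 1/3.73)/(4πk) = 0.002906/(4π·13.8) = 1.676×10^-5 K/W
  R_phenolic foam = (1/3.73 − 1/3.96)/(4πk) = 0.01557/(4π·0.0219) = 0.05658 K/W
  R_fibreglass batt = (1/3.96 − 1/4.40)/(4πk) = 0.02525/(4π·0.0406) = 0.04950 K/W
ΣR = 1.057×10^-5 + 1.676×10^-5 + 0.05658 + 0.04950 = 0.1061 K/W
Q = ΔT/ΣR = (51.3 °C − 5.35 °C)/0.1061 = 433.1 W
From the inner boundary to the phenolic foam/fibreglass batt interface, ΣR_partial = 0.05661 K/W.
T_interface = T_in − Q·ΣR_partial = 51.3 °C − (433.1)(0.05661) = 26.8 °C

T = 26.8 °C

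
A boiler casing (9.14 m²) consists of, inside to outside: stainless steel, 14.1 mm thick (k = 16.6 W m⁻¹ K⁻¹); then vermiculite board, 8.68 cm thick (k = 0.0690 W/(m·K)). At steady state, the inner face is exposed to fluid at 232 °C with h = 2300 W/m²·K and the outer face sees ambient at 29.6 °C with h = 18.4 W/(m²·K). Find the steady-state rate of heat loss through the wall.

Resistance network (inner→outer):
  R_conv,in = 1/(hA) = 1/(2300·9.14) = 4.757×10^-5 K/W
  R_stainless steel = L/(kA) = 0.0141/(16.6·9.14) = 9.293×10^-5 K/W
  R_vermiculite board = L/(kA) = 0.0868/(0.0690·9.14) = 0.1376 K/W
  R_conv,out = 1/(hA) = 1/(18.4·9.14) = 0.005946 K/W
ΣR = 4.757×10^-5 + 9.293×10^-5 + 0.1376 + 0.005946 = 0.1437 K/W
Q = ΔT/ΣR = (232 °C − 29.6 °C)/0.1437 = 1410 W

Q = 1410 W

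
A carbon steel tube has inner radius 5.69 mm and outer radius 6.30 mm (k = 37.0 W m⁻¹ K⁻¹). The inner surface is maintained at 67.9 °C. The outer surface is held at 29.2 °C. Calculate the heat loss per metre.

Q' = 88300 W/m

Q' = 2πk·ΔT/ln(r₂/r₁) = 2π × 37.0 × 38.7 / ln(0.00630/0.00569) = 88300 W/m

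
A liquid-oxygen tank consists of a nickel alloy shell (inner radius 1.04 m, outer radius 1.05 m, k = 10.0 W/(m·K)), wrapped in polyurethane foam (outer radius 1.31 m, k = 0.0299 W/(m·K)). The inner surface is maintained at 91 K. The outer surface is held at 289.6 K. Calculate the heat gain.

Series thermal resistances, inner to outer:
  R_nickel alloy = (1/1.04 − 1/1.05)/(4πk) = 0.009158/(4π·10.0) = 7.287×10^-5 K/W
  R_polyurethane foam = (1/1.05 − 1/1.31)/(4πk) = 0.1890/(4π·0.0299) = 0.5031 K/W
ΣR = 7.287×10^-5 + 0.5031 = 0.5032 K/W
Q = ΔT/ΣR = (91 K − 289.6 K)/0.5032 = -395 W
(Negative Q ⇒ heat flows inward; heat gain = 395 W.)

Q = 395 W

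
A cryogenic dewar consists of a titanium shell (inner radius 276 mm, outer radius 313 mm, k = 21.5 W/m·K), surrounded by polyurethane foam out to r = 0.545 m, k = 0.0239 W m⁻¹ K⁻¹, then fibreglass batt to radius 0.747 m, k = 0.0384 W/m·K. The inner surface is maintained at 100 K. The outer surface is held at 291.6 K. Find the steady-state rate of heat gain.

Resistance network (inner→outer):
  R_titanium = (1/0.276 − 1/0.313)/(4πk) = 0.4283/(4π·21.5) = 0.001585 K/W
  R_polyurethane foam = (1/0.313 − 1/0.545)/(4πk) = 1.360/(4π·0.0239) = 4.528 K/W
  R_fibreglass batt = (1/0.545 − 1/0.747)/(4πk) = 0.4962/(4π·0.0384) = 1.028 K/W
ΣR = 0.001585 + 4.528 + 1.028 = 5.558 K/W
Q = ΔT/ΣR = (100 K − 291.6 K)/5.558 = -34.5 W
(Negative Q ⇒ heat flows inward; heat gain = 34.5 W.)

Q = 34.5 W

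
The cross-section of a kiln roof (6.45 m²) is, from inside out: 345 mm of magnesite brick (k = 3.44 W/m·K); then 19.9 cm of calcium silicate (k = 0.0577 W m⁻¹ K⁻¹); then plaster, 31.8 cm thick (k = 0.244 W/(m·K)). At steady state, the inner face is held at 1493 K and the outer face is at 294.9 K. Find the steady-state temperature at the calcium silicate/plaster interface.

Series thermal resistances, inner to outer:
  R_magnesite brick = L/(kA) = 0.345/(3.44·6.45) = 0.01555 K/W
  R_calcium silicate = L/(kA) = 0.199/(0.0577·6.45) = 0.5347 K/W
  R_plaster = L/(kA) = 0.318/(0.244·6.45) = 0.2021 K/W
ΣR = 0.01555 + 0.5347 + 0.2021 = 0.7523 K/W
Q = ΔT/ΣR = (1493 K − 294.9 K)/0.7523 = 1593 W
From the inner boundary to the calcium silicate/plaster interface, ΣR_partial = 0.5502 K/W.
T_interface = T_in − Q·ΣR_partial = 1493 K − (1593)(0.5502) = 617 K

T = 617 K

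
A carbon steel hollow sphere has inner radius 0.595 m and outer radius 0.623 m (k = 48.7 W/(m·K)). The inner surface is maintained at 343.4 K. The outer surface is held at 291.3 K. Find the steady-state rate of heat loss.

Q = 4πk·ΔT/(1/r₁ − 1/r₂) = 4π × 48.7 × 52.1 / (1/0.595 − 1/0.623) = 4.22×10^5 W

Q = 422 kW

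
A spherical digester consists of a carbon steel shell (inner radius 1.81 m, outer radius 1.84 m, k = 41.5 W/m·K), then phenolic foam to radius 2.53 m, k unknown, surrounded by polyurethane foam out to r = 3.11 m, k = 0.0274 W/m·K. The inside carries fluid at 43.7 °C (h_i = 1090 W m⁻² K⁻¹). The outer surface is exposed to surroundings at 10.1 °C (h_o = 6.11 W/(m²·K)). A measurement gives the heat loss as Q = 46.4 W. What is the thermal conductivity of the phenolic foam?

ΣR = ΔT/Q = |43.7 − 10.1|/46.4 = 0.7241 K/W
Known resistances:
  R_conv,in = 1/(4πr²h) = 1/(4π·1.81²·1090) = 2.228×10^-5 K/W
  R_carbon steel = (1/1.81 − 1/1.84)/(4πk) = 0.009008/(4π·41.5) = 1.727×10^-5 K/W
  R_polyurethane foam = (1/2.53 − 1/3.11)/(4πk) = 0.07371/(4π·0.0274) = 0.2141 K/W
  R_conv,out = 1/(4πr²h) = 1/(4π·3.11²·6.11) = 0.001347 K/W
R_phenolic foam = ΣR − ΣR_known = 0.7241 − 0.2155 = 0.5086 K/W
(1/r₁−1/r₂)/(4πk) = 0.5086 ⇒ k = 0.1482/(4π·0.5086) = 0.0232 W/m·K

k = 0.0232 W/m·K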